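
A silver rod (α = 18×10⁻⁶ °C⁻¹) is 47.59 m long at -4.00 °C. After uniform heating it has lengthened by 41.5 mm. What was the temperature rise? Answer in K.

ΔL = αL₀ΔT ⇒ ΔT = ΔL / (αL₀)
ΔT = 41.5×10⁻³ m / (18×10⁻⁶ × 47.59 m) = 48.446 K

ΔT = 48.4 K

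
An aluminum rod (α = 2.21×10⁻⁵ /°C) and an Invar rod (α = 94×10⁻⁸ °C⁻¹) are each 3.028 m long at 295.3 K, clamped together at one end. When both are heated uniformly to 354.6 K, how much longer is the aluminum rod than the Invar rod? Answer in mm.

ΔT = 59.3 K
aluminum: ΔL = 2.21×10⁻⁵ × 3.028 m × 59.3 = 3.9683×10⁻³ m = 3.9683 mm
Invar: ΔL = 94×10⁻⁸ × 3.028 m × 59.3 = 1.6879×10⁻⁴ m = 0.16879 mm
difference = 3.9683 − 0.16879 = 3.79951 mm

3.80 mm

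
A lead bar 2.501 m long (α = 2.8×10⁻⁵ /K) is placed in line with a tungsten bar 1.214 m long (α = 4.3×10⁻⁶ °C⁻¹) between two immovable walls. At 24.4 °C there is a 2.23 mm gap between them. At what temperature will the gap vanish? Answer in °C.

Gap closes when ΔL₁ + ΔL₂ = 2.23 mm = 2.23×10⁻³ m
(α₁L₁ + α₂L₂)ΔT = g
α₁L₁ + α₂L₂ = 2.8×10⁻⁵×2.501 + 4.3×10⁻⁶×1.214 = 7.52482×10⁻⁵ m/K
ΔT = 2.23×10⁻³ / 7.52482×10⁻⁵ = 29.635 K
T = 24.4 + 29.635 = 54.035 °C

T = 54.0 °C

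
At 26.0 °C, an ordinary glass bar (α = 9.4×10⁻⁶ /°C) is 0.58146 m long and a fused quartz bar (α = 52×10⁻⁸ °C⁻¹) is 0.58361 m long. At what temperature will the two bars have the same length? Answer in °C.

Equal length when α₁L₁ΔT − α₂L₂ΔT = L₂ − L₁ = 2.15×10⁻³ m
α₁L₁ = 5.465724×10⁻⁶, α₂L₂ = 3.034772×10⁻⁷ → Δ(αL) = 5.1622468×10⁻⁶ m/K
ΔT = 2.15×10⁻³ / 5.1622468×10⁻⁶ = 416.485 K, so T = 26.0 + 416.485 = 442.485 °C

T = 442.5 °C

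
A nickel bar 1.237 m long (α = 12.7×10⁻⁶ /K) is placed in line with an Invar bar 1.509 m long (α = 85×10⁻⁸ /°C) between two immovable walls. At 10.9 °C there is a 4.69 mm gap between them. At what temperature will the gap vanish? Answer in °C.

T = 287 °C

Gap closes when ΔL₁ + ΔL₂ = 4.69 mm = 4.69×10⁻³ m
(α₁L₁ + α₂L₂)ΔT = g
α₁L₁ + α₂L₂ = 12.7×10⁻⁶×1.237 + 85×10⁻⁸×1.509 = 1.699255×10⁻⁵ m/K
ΔT = 4.69×10⁻³ / 1.699255×10⁻⁵ = 276.00 K
T = 10.9 + 276.00 = 286.90 °C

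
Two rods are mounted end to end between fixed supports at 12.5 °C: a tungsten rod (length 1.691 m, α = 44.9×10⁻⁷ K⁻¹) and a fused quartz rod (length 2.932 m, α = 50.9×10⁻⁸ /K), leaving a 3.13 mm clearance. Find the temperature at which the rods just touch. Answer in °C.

Gap closes when ΔL₁ + ΔL₂ = 3.13 mm = 3.13×10⁻³ m
(α₁L₁ + α₂L₂)ΔT = g
α₁L₁ + α₂L₂ = 44.9×10⁻⁷×1.691 + 50.9×10⁻⁸×2.932 = 9.084978×10⁻⁶ m/K
ΔT = 3.13×10⁻³ / 9.084978×10⁻⁶ = 344.52 K
T = 12.5 + 344.52 = 357.02 °C

T = 357 °C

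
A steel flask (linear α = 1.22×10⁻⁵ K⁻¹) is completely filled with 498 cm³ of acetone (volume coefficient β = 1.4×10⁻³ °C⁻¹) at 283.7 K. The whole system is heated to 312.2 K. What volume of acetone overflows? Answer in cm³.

19.4 cm³

The flask also expands: β_container ≈ 3α = 3.66×10⁻⁵ /K
Net overflow = V₀(β_liq − 3α_cont)ΔT
β − 3α = 1.40×10⁻³ − 3.66×10⁻⁵ = 1.3634×10⁻³ /K; ΔT = 28.5 K
ΔV = 498 × 1.3634×10⁻³ × 28.5 = 19.4 cm³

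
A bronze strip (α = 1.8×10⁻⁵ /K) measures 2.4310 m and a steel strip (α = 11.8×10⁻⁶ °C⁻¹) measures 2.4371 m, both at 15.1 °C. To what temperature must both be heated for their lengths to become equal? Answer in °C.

T = 421.8 °C

L₁(1 + α₁ΔT) = L₂(1 + α₂ΔT) ⇒ ΔT = (L₂ − L₁)/(α₁L₁ − α₂L₂)
L₂ − L₁ = 2.4371 − 2.4310 = 6.10×10⁻³ m
α₁L₁ − α₂L₂ = 1.8×10⁻⁵×2.4310 − 11.8×10⁻⁶×2.4371 = 1.500022×10⁻⁵ m/K
ΔT = 6.10×10⁻³ / 1.500022×10⁻⁵ = 406.661 K
T = 15.1 + 406.661 = 421.761 °C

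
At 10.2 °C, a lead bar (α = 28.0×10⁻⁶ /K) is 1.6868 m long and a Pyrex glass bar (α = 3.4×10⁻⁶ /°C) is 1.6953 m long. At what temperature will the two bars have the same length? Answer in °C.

Equal length when α₁L₁ΔT − α₂L₂ΔT = L₂ − L₁ = 8.50×10⁻³ m
α₁L₁ = 4.72304×10⁻⁵, α₂L₂ = 5.76402×10⁻⁶ → Δ(αL) = 4.146638×10⁻⁵ m/K
ΔT = 8.50×10⁻³ / 4.146638×10⁻⁵ = 204.985 K, so T = 10.2 + 204.985 = 215.185 °C

T = 215.2 °C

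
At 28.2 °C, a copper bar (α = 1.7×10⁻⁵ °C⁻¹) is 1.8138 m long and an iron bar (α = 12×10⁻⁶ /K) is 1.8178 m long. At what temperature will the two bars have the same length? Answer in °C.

T = 471.6 °C

L₁(1 + α₁ΔT) = L₂(1 + α₂ΔT) ⇒ ΔT = (L₂ − L₁)/(α₁L₁ − α₂L₂)
L₂ − L₁ = 1.8178 − 1.8138 = 4.00×10⁻³ m
α₁L₁ − α₂L₂ = 1.7×10⁻⁵×1.8138 − 12×10⁻⁶×1.8178 = 9.021×10⁻⁶ m/K
ΔT = 4.00×10⁻³ / 9.021×10⁻⁶ = 443.410 K
T = 28.2 + 443.410 = 471.610 °C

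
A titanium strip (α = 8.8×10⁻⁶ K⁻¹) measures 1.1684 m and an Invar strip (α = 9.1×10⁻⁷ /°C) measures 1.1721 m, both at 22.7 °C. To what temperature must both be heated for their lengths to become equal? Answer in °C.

T = 424.2 °C

L₁(1 + α₁ΔT) = L₂(1 + α₂ΔT) ⇒ ΔT = (L₂ − L₁)/(α₁L₁ − α₂L₂)
L₂ − L₁ = 1.1721 − 1.1684 = 3.70×10⁻³ m
α₁L₁ − α₂L₂ = 8.8×10⁻⁶×1.1684 − 9.1×10⁻⁷×1.1721 = 9.215309×10⁻⁶ m/K
ΔT = 3.70×10⁻³ / 9.215309×10⁻⁶ = 401.506 K
T = 22.7 + 401.506 = 424.206 °C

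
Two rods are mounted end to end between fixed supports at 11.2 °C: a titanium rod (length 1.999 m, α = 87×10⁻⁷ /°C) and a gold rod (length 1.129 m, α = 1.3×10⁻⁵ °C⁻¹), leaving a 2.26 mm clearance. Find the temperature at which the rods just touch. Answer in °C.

Gap closes when ΔL₁ + ΔL₂ = 2.26 mm = 2.26×10⁻³ m
(α₁L₁ + α₂L₂)ΔT = g
α₁L₁ + α₂L₂ = 87×10⁻⁷×1.999 + 1.3×10⁻⁵×1.129 = 3.20683×10⁻⁵ m/K
ΔT = 2.26×10⁻³ / 3.20683×10⁻⁵ = 70.475 K
T = 11.2 + 70.475 = 81.675 °C

T = 81.7 °C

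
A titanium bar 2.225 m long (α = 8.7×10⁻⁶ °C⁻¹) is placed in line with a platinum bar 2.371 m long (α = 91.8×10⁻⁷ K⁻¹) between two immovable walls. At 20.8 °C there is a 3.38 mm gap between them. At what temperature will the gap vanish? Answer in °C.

T = 103 °C

Gap closes when ΔL₁ + ΔL₂ = 3.38 mm = 3.38×10⁻³ m
(α₁L₁ + α₂L₂)ΔT = g
α₁L₁ + α₂L₂ = 8.7×10⁻⁶×2.225 + 91.8×10⁻⁷×2.371 = 4.112328×10⁻⁵ m/K
ΔT = 3.38×10⁻³ / 4.112328×10⁻⁵ = 82.19 K
T = 20.8 + 82.19 = 102.99 °C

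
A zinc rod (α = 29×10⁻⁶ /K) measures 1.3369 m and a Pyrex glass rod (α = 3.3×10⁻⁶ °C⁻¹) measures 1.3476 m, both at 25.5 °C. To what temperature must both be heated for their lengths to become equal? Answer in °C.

T = 337.2 °C

Equal length when α₁L₁ΔT − α₂L₂ΔT = L₂ − L₁ = 1.07×10⁻² m
α₁L₁ = 3.87701×10⁻⁵, α₂L₂ = 4.44708×10⁻⁶ → Δ(αL) = 3.432302×10⁻⁵ m/K
ΔT = 1.07×10⁻² / 3.432302×10⁻⁵ = 311.744 K, so T = 25.5 + 311.744 = 337.244 °C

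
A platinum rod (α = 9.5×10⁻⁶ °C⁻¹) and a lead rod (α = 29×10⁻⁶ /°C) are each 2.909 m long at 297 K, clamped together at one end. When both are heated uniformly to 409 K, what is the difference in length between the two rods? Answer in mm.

6.35 mm

ΔT = 112 K
platinum: ΔL = 9.5×10⁻⁶ × 2.909 m × 112 = 3.0952×10⁻³ m = 3.0952 mm
lead: ΔL = 29×10⁻⁶ × 2.909 m × 112 = 9.4484×10⁻³ m = 9.4484 mm
difference = 9.4484 − 3.0952 = 6.3532 mm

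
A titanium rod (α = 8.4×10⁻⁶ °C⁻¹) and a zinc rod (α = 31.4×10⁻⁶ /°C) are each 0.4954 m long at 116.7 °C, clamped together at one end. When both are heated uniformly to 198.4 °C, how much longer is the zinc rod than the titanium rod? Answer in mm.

ΔT = 81.7 K
titanium: ΔL = 8.4×10⁻⁶ × 0.4954 m × 81.7 = 3.3998×10⁻⁴ m = 0.33998 mm
zinc: ΔL = 31.4×10⁻⁶ × 0.4954 m × 81.7 = 1.2709×10⁻³ m = 1.2709 mm
difference = 1.2709 − 0.33998 = 0.93092 mm

0.931 mm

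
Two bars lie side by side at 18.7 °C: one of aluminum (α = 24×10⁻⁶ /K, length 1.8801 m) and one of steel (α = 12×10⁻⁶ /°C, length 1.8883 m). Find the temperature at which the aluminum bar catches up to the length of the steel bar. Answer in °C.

Equal length when α₁L₁ΔT − α₂L₂ΔT = L₂ − L₁ = 8.20×10⁻³ m
α₁L₁ = 4.51224×10⁻⁵, α₂L₂ = 2.26596×10⁻⁵ → Δ(αL) = 2.24628×10⁻⁵ m/K
ΔT = 8.20×10⁻³ / 2.24628×10⁻⁵ = 365.048 K, so T = 18.7 + 365.048 = 383.748 °C

T = 383.7 °C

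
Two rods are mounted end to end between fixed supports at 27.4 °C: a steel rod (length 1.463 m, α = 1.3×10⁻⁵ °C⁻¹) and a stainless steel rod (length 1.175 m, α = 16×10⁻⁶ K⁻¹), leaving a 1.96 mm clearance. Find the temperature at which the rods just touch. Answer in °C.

T = 79.2 °C

α₁L₁ = 1.9019×10⁻⁵ m/K, α₂L₂ = 1.880×10⁻⁵ m/K → total 3.7819×10⁻⁵ m/K
ΔT = g/(α₁L₁+α₂L₂) = 1.96×10⁻³ / 3.7819×10⁻⁵ = 51.826 K
T = 27.4 + 51.826 = 79.226 °C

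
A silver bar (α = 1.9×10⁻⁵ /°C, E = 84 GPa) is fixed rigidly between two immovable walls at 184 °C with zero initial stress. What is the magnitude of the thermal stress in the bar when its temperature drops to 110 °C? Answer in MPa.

Fully constrained: the free strain ε = αΔT is blocked, so σ = Eε = EαΔT.
|ΔT| = 74 K
σ = 84.0×10⁹ × 1.9×10⁻⁵ × 74 = 1.18×10⁸ Pa

σ = 118 MPa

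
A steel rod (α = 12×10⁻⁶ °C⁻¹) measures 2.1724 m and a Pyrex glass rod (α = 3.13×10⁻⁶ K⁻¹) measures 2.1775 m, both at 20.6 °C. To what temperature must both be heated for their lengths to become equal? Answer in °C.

L₁(1 + α₁ΔT) = L₂(1 + α₂ΔT) ⇒ ΔT = (L₂ − L₁)/(α₁L₁ − α₂L₂)
L₂ − L₁ = 2.1775 − 2.1724 = 5.10×10⁻³ m
α₁L₁ − α₂L₂ = 12×10⁻⁶×2.1724 − 3.13×10⁻⁶×2.1775 = 1.9253225×10⁻⁵ m/K
ΔT = 5.10×10⁻³ / 1.9253225×10⁻⁵ = 264.891 K
T = 20.6 + 264.891 = 285.491 °C

T = 285.5 °C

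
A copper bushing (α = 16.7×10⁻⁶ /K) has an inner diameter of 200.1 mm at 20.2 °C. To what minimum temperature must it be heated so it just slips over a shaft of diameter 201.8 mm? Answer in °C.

T = 529 °C

Required Δd = 201.8 − 200.1 = 1.7 mm
Δd = αd₀ΔT ⇒ ΔT = Δd/(αd₀) = 1.7 / (16.7×10⁻⁶ × 200.1) = 508.73 K
T_min = 20.2 + 508.73 = 528.93 °C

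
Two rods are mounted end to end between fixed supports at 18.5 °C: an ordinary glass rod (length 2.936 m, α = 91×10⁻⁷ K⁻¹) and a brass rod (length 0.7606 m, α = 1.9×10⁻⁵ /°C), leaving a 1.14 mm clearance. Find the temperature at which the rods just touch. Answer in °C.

T = 46.2 °C

Gap closes when ΔL₁ + ΔL₂ = 1.14 mm = 1.14×10⁻³ m
(α₁L₁ + α₂L₂)ΔT = g
α₁L₁ + α₂L₂ = 91×10⁻⁷×2.936 + 1.9×10⁻⁵×0.7606 = 4.1169×10⁻⁵ m/K
ΔT = 1.14×10⁻³ / 4.1169×10⁻⁵ = 27.691 K
T = 18.5 + 27.691 = 46.191 °C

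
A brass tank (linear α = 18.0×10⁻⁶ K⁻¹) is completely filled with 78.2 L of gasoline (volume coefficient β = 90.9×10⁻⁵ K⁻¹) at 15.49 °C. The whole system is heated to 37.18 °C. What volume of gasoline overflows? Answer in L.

The tank also expands: β_container ≈ 3α = 5.4×10⁻⁵ /K
Net overflow = V₀(β_liq − 3α_cont)ΔT
β − 3α = 9.09×10⁻⁴ − 5.4×10⁻⁵ = 8.55×10⁻⁴ /K; ΔT = 21.69 K
ΔV = 78.2 × 8.55×10⁻⁴ × 21.69 = 1.45 L

1.45 L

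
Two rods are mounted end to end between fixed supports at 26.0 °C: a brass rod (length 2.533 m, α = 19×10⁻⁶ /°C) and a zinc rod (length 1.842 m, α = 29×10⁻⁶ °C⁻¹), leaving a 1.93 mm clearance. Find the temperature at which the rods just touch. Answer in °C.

T = 45.0 °C

α₁L₁ = 4.8127×10⁻⁵ m/K, α₂L₂ = 5.3418×10⁻⁵ m/K → total 1.01545×10⁻⁴ m/K
ΔT = g/(α₁L₁+α₂L₂) = 1.93×10⁻³ / 1.01545×10⁻⁴ = 19.006 K
T = 26.0 + 19.006 = 45.006 °C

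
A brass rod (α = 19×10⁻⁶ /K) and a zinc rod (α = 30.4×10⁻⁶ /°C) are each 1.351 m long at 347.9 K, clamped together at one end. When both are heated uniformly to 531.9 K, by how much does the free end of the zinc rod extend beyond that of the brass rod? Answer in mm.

2.83 mm

ΔT = 184.0 K
brass: ΔL = 19×10⁻⁶ × 1.351 m × 184.0 = 4.7231×10⁻³ m = 4.7231 mm
zinc: ΔL = 30.4×10⁻⁶ × 1.351 m × 184.0 = 7.5570×10⁻³ m = 7.5570 mm
difference = 7.5570 − 4.7231 = 2.8339 mm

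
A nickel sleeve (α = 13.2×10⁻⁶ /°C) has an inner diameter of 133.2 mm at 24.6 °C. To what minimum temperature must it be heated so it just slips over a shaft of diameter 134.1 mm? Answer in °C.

T = 536 °C

Required Δd = 134.1 − 133.2 = 0.9 mm
Δd = αd₀ΔT ⇒ ΔT = Δd/(αd₀) = 0.9 / (13.2×10⁻⁶ × 133.2) = 511.88 K
T_min = 24.6 + 511.88 = 536.48 °C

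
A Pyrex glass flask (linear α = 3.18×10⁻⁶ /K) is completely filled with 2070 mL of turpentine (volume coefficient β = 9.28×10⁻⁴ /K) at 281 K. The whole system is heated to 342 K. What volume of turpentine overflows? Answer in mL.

The flask also expands: β_container ≈ 3α = 9.54×10⁻⁶ /K
Net overflow = V₀(β_liq − 3α_cont)ΔT
β − 3α = 9.28×10⁻⁴ − 9.54×10⁻⁶ = 9.1846×10⁻⁴ /K; ΔT = 61 K
ΔV = 2070 × 9.1846×10⁻⁴ × 61 = 116 mL

116 mL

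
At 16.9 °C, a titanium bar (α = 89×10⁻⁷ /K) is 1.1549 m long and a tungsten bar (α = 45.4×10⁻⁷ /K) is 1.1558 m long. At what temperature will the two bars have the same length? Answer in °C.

T = 195.8 °C

Equal length when α₁L₁ΔT − α₂L₂ΔT = L₂ − L₁ = 9.00×10⁻⁴ m
α₁L₁ = 1.027861×10⁻⁵, α₂L₂ = 5.247332×10⁻⁶ → Δ(αL) = 5.031278×10⁻⁶ m/K
ΔT = 9.00×10⁻⁴ / 5.031278×10⁻⁶ = 178.881 K, so T = 16.9 + 178.881 = 195.781 °C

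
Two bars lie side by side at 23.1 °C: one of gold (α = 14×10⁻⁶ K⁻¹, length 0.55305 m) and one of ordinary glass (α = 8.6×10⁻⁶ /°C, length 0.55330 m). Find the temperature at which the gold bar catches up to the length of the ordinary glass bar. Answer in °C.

T = 106.9 °C

L₁(1 + α₁ΔT) = L₂(1 + α₂ΔT) ⇒ ΔT = (L₂ − L₁)/(α₁L₁ − α₂L₂)
L₂ − L₁ = 0.55330 − 0.55305 = 2.50×10⁻⁴ m
α₁L₁ − α₂L₂ = 14×10⁻⁶×0.55305 − 8.6×10⁻⁶×0.55330 = 2.98432×10⁻⁶ m/K
ΔT = 2.50×10⁻⁴ / 2.98432×10⁻⁶ = 83.771 K
T = 23.1 + 83.771 = 106.871 °C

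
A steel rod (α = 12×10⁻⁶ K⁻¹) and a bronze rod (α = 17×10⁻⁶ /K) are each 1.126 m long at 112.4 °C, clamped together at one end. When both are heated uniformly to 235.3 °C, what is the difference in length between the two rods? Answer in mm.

ΔT = 122.9 K
steel: ΔL = 12×10⁻⁶ × 1.126 m × 122.9 = 1.6606×10⁻³ m = 1.6606 mm
bronze: ΔL = 17×10⁻⁶ × 1.126 m × 122.9 = 2.3526×10⁻³ m = 2.3526 mm
difference = 2.3526 − 1.6606 = 0.6920 mm

0.692 mm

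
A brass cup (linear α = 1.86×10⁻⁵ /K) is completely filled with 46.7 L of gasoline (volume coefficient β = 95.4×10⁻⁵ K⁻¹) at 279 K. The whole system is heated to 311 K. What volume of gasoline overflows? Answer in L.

1.34 L

The cup also expands: β_container ≈ 3α = 5.58×10⁻⁵ /K
Net overflow = V₀(β_liq − 3α_cont)ΔT
β − 3α = 9.54×10⁻⁴ − 5.58×10⁻⁵ = 8.982×10⁻⁴ /K; ΔT = 32 K
ΔV = 46.7 × 8.982×10⁻⁴ × 32 = 1.34 L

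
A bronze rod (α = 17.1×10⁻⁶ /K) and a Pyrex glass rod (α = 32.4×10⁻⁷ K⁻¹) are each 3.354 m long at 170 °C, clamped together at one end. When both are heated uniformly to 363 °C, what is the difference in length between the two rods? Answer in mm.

ΔT = 193 K
bronze: ΔL = 17.1×10⁻⁶ × 3.354 m × 193 = 1.1069×10⁻² m = 11.069 mm
Pyrex glass: ΔL = 32.4×10⁻⁷ × 3.354 m × 193 = 2.0973×10⁻³ m = 2.0973 mm
difference = 11.069 − 2.0973 = 8.9717 mm

8.97 mm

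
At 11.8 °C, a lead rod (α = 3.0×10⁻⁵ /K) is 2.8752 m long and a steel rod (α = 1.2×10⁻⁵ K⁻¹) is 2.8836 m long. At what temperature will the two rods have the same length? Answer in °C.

Equal length when α₁L₁ΔT − α₂L₂ΔT = L₂ − L₁ = 8.40×10⁻³ m
α₁L₁ = 8.6256×10⁻⁵, α₂L₂ = 3.46032×10⁻⁵ → Δ(αL) = 5.16528×10⁻⁵ m/K
ΔT = 8.40×10⁻³ / 5.16528×10⁻⁵ = 162.624 K, so T = 11.8 + 162.624 = 174.424 °C

T = 174.4 °C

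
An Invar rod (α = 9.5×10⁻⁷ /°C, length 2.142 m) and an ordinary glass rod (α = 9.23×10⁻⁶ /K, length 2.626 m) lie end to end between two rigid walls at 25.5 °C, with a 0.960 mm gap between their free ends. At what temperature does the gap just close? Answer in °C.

T = 62.0 °C

α₁L₁ = 2.0349×10⁻⁶ m/K, α₂L₂ = 2.423798×10⁻⁵ m/K → total 2.627288×10⁻⁵ m/K
ΔT = g/(α₁L₁+α₂L₂) = 9.60×10⁻⁴ / 2.627288×10⁻⁵ = 36.540 K
T = 25.5 + 36.540 = 62.040 °C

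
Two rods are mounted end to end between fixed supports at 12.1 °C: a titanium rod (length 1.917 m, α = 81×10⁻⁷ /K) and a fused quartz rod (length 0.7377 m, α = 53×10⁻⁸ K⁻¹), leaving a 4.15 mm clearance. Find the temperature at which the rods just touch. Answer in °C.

T = 273 °C

Gap closes when ΔL₁ + ΔL₂ = 4.15 mm = 4.15×10⁻³ m
(α₁L₁ + α₂L₂)ΔT = g
α₁L₁ + α₂L₂ = 81×10⁻⁷×1.917 + 53×10⁻⁸×0.7377 = 1.5918681×10⁻⁵ m/K
ΔT = 4.15×10⁻³ / 1.5918681×10⁻⁵ = 260.70 K
T = 12.1 + 260.70 = 272.80 °C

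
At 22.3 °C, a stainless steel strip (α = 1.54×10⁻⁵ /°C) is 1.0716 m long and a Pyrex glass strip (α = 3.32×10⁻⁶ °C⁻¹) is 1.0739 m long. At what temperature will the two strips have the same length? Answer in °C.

Equal length when α₁L₁ΔT − α₂L₂ΔT = L₂ − L₁ = 2.30×10⁻³ m
α₁L₁ = 1.650264×10⁻⁵, α₂L₂ = 3.565348×10⁻⁶ → Δ(αL) = 1.2937292×10⁻⁵ m/K
ΔT = 2.30×10⁻³ / 1.2937292×10⁻⁵ = 177.781 K, so T = 22.3 + 177.781 = 200.081 °C

T = 200.1 °C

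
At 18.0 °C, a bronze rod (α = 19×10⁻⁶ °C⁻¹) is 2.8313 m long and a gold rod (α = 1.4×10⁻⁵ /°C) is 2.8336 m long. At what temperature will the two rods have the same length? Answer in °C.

T = 180.8 °C

L₁(1 + α₁ΔT) = L₂(1 + α₂ΔT) ⇒ ΔT = (L₂ − L₁)/(α₁L₁ − α₂L₂)
L₂ − L₁ = 2.8336 − 2.8313 = 2.30×10⁻³ m
α₁L₁ − α₂L₂ = 19×10⁻⁶×2.8313 − 1.4×10⁻⁵×2.8336 = 1.41243×10⁻⁵ m/K
ΔT = 2.30×10⁻³ / 1.41243×10⁻⁵ = 162.840 K
T = 18.0 + 162.840 = 180.840 °C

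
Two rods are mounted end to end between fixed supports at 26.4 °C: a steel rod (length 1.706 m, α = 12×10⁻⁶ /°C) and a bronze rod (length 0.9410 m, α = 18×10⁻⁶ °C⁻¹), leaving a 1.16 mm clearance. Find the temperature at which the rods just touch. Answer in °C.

T = 57.4 °C

Gap closes when ΔL₁ + ΔL₂ = 1.16 mm = 1.16×10⁻³ m
(α₁L₁ + α₂L₂)ΔT = g
α₁L₁ + α₂L₂ = 12×10⁻⁶×1.706 + 18×10⁻⁶×0.9410 = 3.741×10⁻⁵ m/K
ΔT = 1.16×10⁻³ / 3.741×10⁻⁵ = 31.008 K
T = 26.4 + 31.008 = 57.408 °C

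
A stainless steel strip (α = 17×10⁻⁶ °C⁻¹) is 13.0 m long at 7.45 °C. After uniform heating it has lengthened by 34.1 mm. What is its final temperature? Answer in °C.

T = 162 °C

ΔL = αL₀ΔT ⇒ ΔT = ΔL / (αL₀)
ΔT = 34.1×10⁻³ m / (17×10⁻⁶ × 13.0 m) = 154.30 K
T = 7.45 + 154.30 = 161.75 °C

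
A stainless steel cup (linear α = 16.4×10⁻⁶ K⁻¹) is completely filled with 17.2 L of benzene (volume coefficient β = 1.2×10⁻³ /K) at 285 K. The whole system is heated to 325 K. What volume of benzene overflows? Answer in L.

0.792 L

The cup also expands: β_container ≈ 3α = 4.92×10⁻⁵ /K
Net overflow = V₀(β_liq − 3α_cont)ΔT
β − 3α = 1.20×10⁻³ − 4.92×10⁻⁵ = 1.1508×10⁻³ /K; ΔT = 40 K
ΔV = 17.2 × 1.1508×10⁻³ × 40 = 0.792 L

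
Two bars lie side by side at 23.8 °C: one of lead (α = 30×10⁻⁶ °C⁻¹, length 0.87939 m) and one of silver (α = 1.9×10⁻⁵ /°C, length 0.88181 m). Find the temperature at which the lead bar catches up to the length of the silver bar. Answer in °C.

Equal length when α₁L₁ΔT − α₂L₂ΔT = L₂ − L₁ = 2.42×10⁻³ m
α₁L₁ = 2.63817×10⁻⁵, α₂L₂ = 1.675439×10⁻⁵ → Δ(αL) = 9.62731×10⁻⁶ m/K
ΔT = 2.42×10⁻³ / 9.62731×10⁻⁶ = 251.368 K, so T = 23.8 + 251.368 = 275.168 °C

T = 275.2 °C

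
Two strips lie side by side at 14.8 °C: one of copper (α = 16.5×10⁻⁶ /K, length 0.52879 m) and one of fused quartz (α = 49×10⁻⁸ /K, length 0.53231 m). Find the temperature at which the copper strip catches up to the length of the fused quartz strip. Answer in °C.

T = 430.7 °C

L₁(1 + α₁ΔT) = L₂(1 + α₂ΔT) ⇒ ΔT = (L₂ − L₁)/(α₁L₁ − α₂L₂)
L₂ − L₁ = 0.53231 − 0.52879 = 3.52×10⁻³ m
α₁L₁ − α₂L₂ = 16.5×10⁻⁶×0.52879 − 49×10⁻⁸×0.53231 = 8.4642031×10⁻⁶ m/K
ΔT = 3.52×10⁻³ / 8.4642031×10⁻⁶ = 415.869 K
T = 14.8 + 415.869 = 430.669 °C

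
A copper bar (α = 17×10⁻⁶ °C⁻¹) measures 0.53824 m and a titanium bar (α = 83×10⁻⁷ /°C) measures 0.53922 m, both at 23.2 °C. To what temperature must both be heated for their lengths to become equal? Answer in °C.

T = 232.8 °C

L₁(1 + α₁ΔT) = L₂(1 + α₂ΔT) ⇒ ΔT = (L₂ − L₁)/(α₁L₁ − α₂L₂)
L₂ − L₁ = 0.53922 − 0.53824 = 9.80×10⁻⁴ m
α₁L₁ − α₂L₂ = 17×10⁻⁶×0.53824 − 83×10⁻⁷×0.53922 = 4.674554×10⁻⁶ m/K
ΔT = 9.80×10⁻⁴ / 4.674554×10⁻⁶ = 209.646 K
T = 23.2 + 209.646 = 232.846 °C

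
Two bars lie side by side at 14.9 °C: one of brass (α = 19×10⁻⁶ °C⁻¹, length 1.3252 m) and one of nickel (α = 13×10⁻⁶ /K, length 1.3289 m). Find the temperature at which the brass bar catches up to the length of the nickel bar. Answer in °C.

Equal length when α₁L₁ΔT − α₂L₂ΔT = L₂ − L₁ = 3.70×10⁻³ m
α₁L₁ = 2.51788×10⁻⁵, α₂L₂ = 1.72757×10⁻⁵ → Δ(αL) = 7.9031×10⁻⁶ m/K
ΔT = 3.70×10⁻³ / 7.9031×10⁻⁶ = 468.171 K, so T = 14.9 + 468.171 = 483.071 °C

T = 483.1 °C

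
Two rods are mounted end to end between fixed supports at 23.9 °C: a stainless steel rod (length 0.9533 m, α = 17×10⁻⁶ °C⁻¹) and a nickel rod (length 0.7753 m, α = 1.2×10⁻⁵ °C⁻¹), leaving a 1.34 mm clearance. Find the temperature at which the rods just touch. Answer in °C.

Gap closes when ΔL₁ + ΔL₂ = 1.34 mm = 1.34×10⁻³ m
(α₁L₁ + α₂L₂)ΔT = g
α₁L₁ + α₂L₂ = 17×10⁻⁶×0.9533 + 1.2×10⁻⁵×0.7753 = 2.55097×10⁻⁵ m/K
ΔT = 1.34×10⁻³ / 2.55097×10⁻⁵ = 52.529 K
T = 23.9 + 52.529 = 76.429 °C

T = 76.4 °C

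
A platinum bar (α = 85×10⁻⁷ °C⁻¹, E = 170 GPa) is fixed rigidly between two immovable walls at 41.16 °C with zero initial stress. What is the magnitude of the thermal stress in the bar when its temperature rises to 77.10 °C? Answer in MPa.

σ = 51.9 MPa

Fully constrained: the free strain ε = αΔT is blocked, so σ = Eε = EαΔT.
|ΔT| = 35.94 K
σ = 170×10⁹ × 85×10⁻⁷ × 35.94 = 5.19×10⁷ Pa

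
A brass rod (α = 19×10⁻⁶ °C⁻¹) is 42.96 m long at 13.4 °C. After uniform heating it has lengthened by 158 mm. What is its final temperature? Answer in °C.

T = 207 °C

ΔL = αL₀ΔT ⇒ ΔT = ΔL / (αL₀)
ΔT = 158×10⁻³ m / (19×10⁻⁶ × 42.96 m) = 193.57 K
T = 13.4 + 193.57 = 206.97 °C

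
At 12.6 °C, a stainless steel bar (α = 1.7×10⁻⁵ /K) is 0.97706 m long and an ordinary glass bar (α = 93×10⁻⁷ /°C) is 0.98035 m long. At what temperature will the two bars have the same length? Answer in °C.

T = 451.7 °C

Equal length when α₁L₁ΔT − α₂L₂ΔT = L₂ − L₁ = 3.29×10⁻³ m
α₁L₁ = 1.661002×10⁻⁵, α₂L₂ = 9.117255×10⁻⁶ → Δ(αL) = 7.492765×10⁻⁶ m/K
ΔT = 3.29×10⁻³ / 7.492765×10⁻⁶ = 439.090 K, so T = 12.6 + 439.090 = 451.690 °C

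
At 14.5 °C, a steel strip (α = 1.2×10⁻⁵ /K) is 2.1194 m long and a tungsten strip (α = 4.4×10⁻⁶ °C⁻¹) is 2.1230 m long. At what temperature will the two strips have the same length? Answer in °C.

Equal length when α₁L₁ΔT − α₂L₂ΔT = L₂ − L₁ = 3.60×10⁻³ m
α₁L₁ = 2.54328×10⁻⁵, α₂L₂ = 9.3412×10⁻⁶ → Δ(αL) = 1.60916×10⁻⁵ m/K
ΔT = 3.60×10⁻³ / 1.60916×10⁻⁵ = 223.719 K, so T = 14.5 + 223.719 = 238.219 °C

T = 238.2 °C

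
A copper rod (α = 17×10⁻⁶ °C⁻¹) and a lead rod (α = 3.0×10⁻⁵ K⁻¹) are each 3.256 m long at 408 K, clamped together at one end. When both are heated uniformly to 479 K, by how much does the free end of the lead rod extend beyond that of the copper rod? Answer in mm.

3.01 mm

ΔT = 71 K
copper: ΔL = 17×10⁻⁶ × 3.256 m × 71 = 3.9300×10⁻³ m = 3.9300 mm
lead: ΔL = 3.0×10⁻⁵ × 3.256 m × 71 = 6.9353×10⁻³ m = 6.9353 mm
difference = 6.9353 − 3.9300 = 3.0053 mm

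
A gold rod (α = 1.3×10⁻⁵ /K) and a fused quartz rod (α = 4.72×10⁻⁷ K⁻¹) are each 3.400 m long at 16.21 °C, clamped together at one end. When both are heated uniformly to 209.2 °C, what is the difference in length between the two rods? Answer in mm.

8.22 mm

ΔT = 192.99 K
gold: ΔL = 1.3×10⁻⁵ × 3.400 m × 192.99 = 8.5302×10⁻³ m = 8.5302 mm
fused quartz: ΔL = 4.72×10⁻⁷ × 3.400 m × 192.99 = 3.0971×10⁻⁴ m = 0.30971 mm
difference = 8.5302 − 0.30971 = 8.22049 mm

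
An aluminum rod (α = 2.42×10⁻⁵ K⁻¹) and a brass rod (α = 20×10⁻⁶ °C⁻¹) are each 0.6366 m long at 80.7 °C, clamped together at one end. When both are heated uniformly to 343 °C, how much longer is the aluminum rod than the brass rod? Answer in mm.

ΔT = 262.3 K
aluminum: ΔL = 2.42×10⁻⁵ × 0.6366 m × 262.3 = 4.0409×10⁻³ m = 4.0409 mm
brass: ΔL = 20×10⁻⁶ × 0.6366 m × 262.3 = 3.3396×10⁻³ m = 3.3396 mm
difference = 4.0409 − 3.3396 = 0.7013 mm

0.701 mm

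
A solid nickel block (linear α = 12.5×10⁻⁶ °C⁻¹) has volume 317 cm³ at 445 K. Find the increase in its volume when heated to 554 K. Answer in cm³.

Isotropic solid: β ≈ 3α = 3.7×10⁻⁵ /K; ΔT = 109 K
ΔV = 3αV₀ΔT = 3(12.5×10⁻⁶)(317)(109) = 1.30 cm³

ΔV = 1.30 cm³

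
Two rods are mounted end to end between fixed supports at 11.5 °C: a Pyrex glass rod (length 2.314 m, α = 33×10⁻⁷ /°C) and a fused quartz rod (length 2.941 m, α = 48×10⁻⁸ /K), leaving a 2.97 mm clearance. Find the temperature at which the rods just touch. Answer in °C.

T = 340 °C

α₁L₁ = 7.6362×10⁻⁶ m/K, α₂L₂ = 1.41168×10⁻⁶ m/K → total 9.04788×10⁻⁶ m/K
ΔT = g/(α₁L₁+α₂L₂) = 2.97×10⁻³ / 9.04788×10⁻⁶ = 328.25 K
T = 11.5 + 328.25 = 339.75 °C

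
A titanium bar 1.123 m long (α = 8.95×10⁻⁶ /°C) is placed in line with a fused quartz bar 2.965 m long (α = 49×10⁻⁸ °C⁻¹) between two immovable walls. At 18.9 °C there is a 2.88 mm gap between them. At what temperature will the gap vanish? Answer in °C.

Gap closes when ΔL₁ + ΔL₂ = 2.88 mm = 2.88×10⁻³ m
(α₁L₁ + α₂L₂)ΔT = g
α₁L₁ + α₂L₂ = 8.95×10⁻⁶×1.123 + 49×10⁻⁸×2.965 = 1.15037×10⁻⁵ m/K
ΔT = 2.88×10⁻³ / 1.15037×10⁻⁵ = 250.35 K
T = 18.9 + 250.35 = 269.25 °C

T = 269 °C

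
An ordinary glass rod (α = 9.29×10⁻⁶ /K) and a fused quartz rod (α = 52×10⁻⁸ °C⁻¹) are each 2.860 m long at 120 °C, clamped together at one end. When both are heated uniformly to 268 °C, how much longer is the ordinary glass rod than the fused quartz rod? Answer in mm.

3.71 mm

ΔT = 148 K
ordinary glass: ΔL = 9.29×10⁻⁶ × 2.860 m × 148 = 3.9323×10⁻³ m = 3.9323 mm
fused quartz: ΔL = 52×10⁻⁸ × 2.860 m × 148 = 2.2011×10⁻⁴ m = 0.22011 mm
difference = 3.9323 − 0.22011 = 3.71219 mm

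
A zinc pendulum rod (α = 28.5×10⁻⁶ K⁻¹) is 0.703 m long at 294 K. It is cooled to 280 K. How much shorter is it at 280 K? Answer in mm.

ΔL = 0.280 mm

|ΔT| = |280 − 294| = 14 K
ΔL = αL₀ΔT = (28.5×10⁻⁶)(0.703)(14) = 2.80×10⁻⁴ m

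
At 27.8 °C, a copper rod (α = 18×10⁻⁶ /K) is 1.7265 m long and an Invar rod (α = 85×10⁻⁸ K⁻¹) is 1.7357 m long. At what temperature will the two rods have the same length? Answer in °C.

Equal length when α₁L₁ΔT − α₂L₂ΔT = L₂ − L₁ = 9.20×10⁻³ m
α₁L₁ = 3.1077×10⁻⁵, α₂L₂ = 1.475345×10⁻⁶ → Δ(αL) = 2.9601655×10⁻⁵ m/K
ΔT = 9.20×10⁻³ / 2.9601655×10⁻⁵ = 310.793 K, so T = 27.8 + 310.793 = 338.593 °C

T = 338.6 °C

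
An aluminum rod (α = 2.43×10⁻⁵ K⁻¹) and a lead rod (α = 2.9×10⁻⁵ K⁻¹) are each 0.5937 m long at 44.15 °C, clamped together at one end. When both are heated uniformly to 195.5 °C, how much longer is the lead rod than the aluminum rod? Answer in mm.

ΔT = 151.35 K
aluminum: ΔL = 2.43×10⁻⁵ × 0.5937 m × 151.35 = 2.1835×10⁻³ m = 2.1835 mm
lead: ΔL = 2.9×10⁻⁵ × 0.5937 m × 151.35 = 2.6058×10⁻³ m = 2.6058 mm
difference = 2.6058 − 2.1835 = 0.4223 mm

0.422 mm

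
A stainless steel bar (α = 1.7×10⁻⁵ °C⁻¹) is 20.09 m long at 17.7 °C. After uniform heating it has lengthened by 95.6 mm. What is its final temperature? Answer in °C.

ΔL = αL₀ΔT ⇒ ΔT = ΔL / (αL₀)
ΔT = 95.6×10⁻³ m / (1.7×10⁻⁵ × 20.09 m) = 279.92 K
T = 17.7 + 279.92 = 297.62 °C

T = 298 °C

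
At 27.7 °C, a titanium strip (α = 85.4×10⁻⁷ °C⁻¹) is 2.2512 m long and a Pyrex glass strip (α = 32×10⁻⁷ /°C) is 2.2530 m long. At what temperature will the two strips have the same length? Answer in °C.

Equal length when α₁L₁ΔT − α₂L₂ΔT = L₂ − L₁ = 1.80×10⁻³ m
α₁L₁ = 1.9225248×10⁻⁵, α₂L₂ = 7.2096×10⁻⁶ → Δ(αL) = 1.2015648×10⁻⁵ m/K
ΔT = 1.80×10⁻³ / 1.2015648×10⁻⁵ = 149.805 K, so T = 27.7 + 149.805 = 177.505 °C

T = 177.5 °C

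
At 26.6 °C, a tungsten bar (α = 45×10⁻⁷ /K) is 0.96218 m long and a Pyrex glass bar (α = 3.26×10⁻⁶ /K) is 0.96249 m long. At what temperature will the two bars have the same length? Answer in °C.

L₁(1 + α₁ΔT) = L₂(1 + α₂ΔT) ⇒ ΔT = (L₂ − L₁)/(α₁L₁ − α₂L₂)
L₂ − L₁ = 0.96249 − 0.96218 = 3.10×10⁻⁴ m
α₁L₁ − α₂L₂ = 45×10⁻⁷×0.96218 − 3.26×10⁻⁶×0.96249 = 1.1920926×10⁻⁶ m/K
ΔT = 3.10×10⁻⁴ / 1.1920926×10⁻⁶ = 260.047 K
T = 26.6 + 260.047 = 286.647 °C

T = 286.6 °C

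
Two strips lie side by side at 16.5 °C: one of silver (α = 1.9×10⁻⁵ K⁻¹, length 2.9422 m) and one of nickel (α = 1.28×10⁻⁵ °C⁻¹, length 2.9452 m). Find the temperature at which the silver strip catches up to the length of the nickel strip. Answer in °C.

Equal length when α₁L₁ΔT − α₂L₂ΔT = L₂ − L₁ = 3.00×10⁻³ m
α₁L₁ = 5.59018×10⁻⁵, α₂L₂ = 3.769856×10⁻⁵ → Δ(αL) = 1.820324×10⁻⁵ m/K
ΔT = 3.00×10⁻³ / 1.820324×10⁻⁵ = 164.806 K, so T = 16.5 + 164.806 = 181.306 °C

T = 181.3 °C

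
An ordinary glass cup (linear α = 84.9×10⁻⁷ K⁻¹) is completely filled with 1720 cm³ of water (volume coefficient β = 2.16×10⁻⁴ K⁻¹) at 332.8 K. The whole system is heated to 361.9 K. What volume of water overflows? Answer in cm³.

9.54 cm³

The cup also expands: β_container ≈ 3α = 2.547×10⁻⁵ /K
Net overflow = V₀(β_liq − 3α_cont)ΔT
β − 3α = 2.16×10⁻⁴ − 2.547×10⁻⁵ = 1.9053×10⁻⁴ /K; ΔT = 29.1 K
ΔV = 1720 × 1.9053×10⁻⁴ × 29.1 = 9.54 cm³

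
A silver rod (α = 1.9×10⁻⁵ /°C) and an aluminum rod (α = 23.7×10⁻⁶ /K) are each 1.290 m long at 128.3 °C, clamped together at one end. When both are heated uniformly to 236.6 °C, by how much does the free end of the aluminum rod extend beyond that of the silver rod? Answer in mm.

0.657 mm

ΔT = 108.3 K
silver: ΔL = 1.9×10⁻⁵ × 1.290 m × 108.3 = 2.6544×10⁻³ m = 2.6544 mm
aluminum: ΔL = 23.7×10⁻⁶ × 1.290 m × 108.3 = 3.3111×10⁻³ m = 3.3111 mm
difference = 3.3111 − 2.6544 = 0.6567 mm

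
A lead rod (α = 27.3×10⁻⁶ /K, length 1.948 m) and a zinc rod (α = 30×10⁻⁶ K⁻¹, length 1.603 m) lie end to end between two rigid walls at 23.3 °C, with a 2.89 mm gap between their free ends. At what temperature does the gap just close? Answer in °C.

α₁L₁ = 5.31804×10⁻⁵ m/K, α₂L₂ = 4.809×10⁻⁵ m/K → total 1.012704×10⁻⁴ m/K
ΔT = g/(α₁L₁+α₂L₂) = 2.89×10⁻³ / 1.012704×10⁻⁴ = 28.537 K
T = 23.3 + 28.537 = 51.837 °C

T = 51.8 °C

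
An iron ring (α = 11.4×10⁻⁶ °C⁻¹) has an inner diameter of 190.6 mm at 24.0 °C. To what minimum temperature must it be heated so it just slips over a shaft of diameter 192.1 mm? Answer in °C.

Required Δd = 192.1 − 190.6 = 1.5 mm
Δd = αd₀ΔT ⇒ ΔT = Δd/(αd₀) = 1.5 / (11.4×10⁻⁶ × 190.6) = 690.34 K
T_min = 24.0 + 690.34 = 714.34 °C

T = 714 °C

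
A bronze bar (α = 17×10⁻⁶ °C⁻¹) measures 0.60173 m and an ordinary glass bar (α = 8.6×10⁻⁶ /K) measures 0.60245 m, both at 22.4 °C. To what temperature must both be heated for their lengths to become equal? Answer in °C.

Equal length when α₁L₁ΔT − α₂L₂ΔT = L₂ − L₁ = 7.20×10⁻⁴ m
α₁L₁ = 1.022941×10⁻⁵, α₂L₂ = 5.18107×10⁻⁶ → Δ(αL) = 5.04834×10⁻⁶ m/K
ΔT = 7.20×10⁻⁴ / 5.04834×10⁻⁶ = 142.621 K, so T = 22.4 + 142.621 = 165.021 °C

T = 165.0 °C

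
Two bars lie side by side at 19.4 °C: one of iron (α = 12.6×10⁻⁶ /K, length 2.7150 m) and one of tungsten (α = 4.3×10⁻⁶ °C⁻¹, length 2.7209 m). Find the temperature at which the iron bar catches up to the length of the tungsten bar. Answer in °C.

T = 281.5 °C

Equal length when α₁L₁ΔT − α₂L₂ΔT = L₂ − L₁ = 5.90×10⁻³ m
α₁L₁ = 3.4209×10⁻⁵, α₂L₂ = 1.169987×10⁻⁵ → Δ(αL) = 2.250913×10⁻⁵ m/K
ΔT = 5.90×10⁻³ / 2.250913×10⁻⁵ = 262.116 K, so T = 19.4 + 262.116 = 281.516 °C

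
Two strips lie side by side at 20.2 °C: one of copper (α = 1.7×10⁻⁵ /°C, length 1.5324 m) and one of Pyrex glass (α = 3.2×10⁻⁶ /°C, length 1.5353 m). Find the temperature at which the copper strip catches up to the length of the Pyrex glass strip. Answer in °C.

Equal length when α₁L₁ΔT − α₂L₂ΔT = L₂ − L₁ = 2.90×10⁻³ m
α₁L₁ = 2.60508×10⁻⁵, α₂L₂ = 4.91296×10⁻⁶ → Δ(αL) = 2.113784×10⁻⁵ m/K
ΔT = 2.90×10⁻³ / 2.113784×10⁻⁵ = 137.195 K, so T = 20.2 + 137.195 = 157.395 °C

T = 157.4 °C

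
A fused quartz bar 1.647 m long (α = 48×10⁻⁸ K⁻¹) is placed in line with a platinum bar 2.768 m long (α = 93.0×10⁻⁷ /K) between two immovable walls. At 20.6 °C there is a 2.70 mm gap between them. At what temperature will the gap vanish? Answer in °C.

T = 122 °C

α₁L₁ = 7.9056×10⁻⁷ m/K, α₂L₂ = 2.57424×10⁻⁵ m/K → total 2.653296×10⁻⁵ m/K
ΔT = g/(α₁L₁+α₂L₂) = 2.70×10⁻³ / 2.653296×10⁻⁵ = 101.76 K
T = 20.6 + 101.76 = 122.36 °C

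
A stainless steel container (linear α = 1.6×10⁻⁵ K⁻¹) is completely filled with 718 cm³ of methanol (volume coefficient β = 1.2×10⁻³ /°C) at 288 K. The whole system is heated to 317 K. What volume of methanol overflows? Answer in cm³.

24.0 cm³

The container also expands: β_container ≈ 3α = 4.8×10⁻⁵ /K
Net overflow = V₀(β_liq − 3α_cont)ΔT
β − 3α = 1.20×10⁻³ − 4.8×10⁻⁵ = 1.152×10⁻³ /K; ΔT = 29 K
ΔV = 718 × 1.152×10⁻³ × 29 = 24.0 cm³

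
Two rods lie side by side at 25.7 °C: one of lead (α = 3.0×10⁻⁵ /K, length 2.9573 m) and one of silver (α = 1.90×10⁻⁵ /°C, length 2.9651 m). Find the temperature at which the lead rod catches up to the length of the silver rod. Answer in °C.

L₁(1 + α₁ΔT) = L₂(1 + α₂ΔT) ⇒ ΔT = (L₂ − L₁)/(α₁L₁ − α₂L₂)
L₂ − L₁ = 2.9651 − 2.9573 = 7.80×10⁻³ m
α₁L₁ − α₂L₂ = 3.0×10⁻⁵×2.9573 − 1.90×10⁻⁵×2.9651 = 3.23821×10⁻⁵ m/K
ΔT = 7.80×10⁻³ / 3.23821×10⁻⁵ = 240.874 K
T = 25.7 + 240.874 = 266.574 °C

T = 266.6 °C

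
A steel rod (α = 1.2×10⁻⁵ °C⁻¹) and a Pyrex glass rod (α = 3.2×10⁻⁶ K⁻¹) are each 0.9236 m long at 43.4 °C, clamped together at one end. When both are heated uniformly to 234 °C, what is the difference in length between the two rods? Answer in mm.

1.55 mm

ΔT = 190.6 K
steel: ΔL = 1.2×10⁻⁵ × 0.9236 m × 190.6 = 2.1125×10⁻³ m = 2.1125 mm
Pyrex glass: ΔL = 3.2×10⁻⁶ × 0.9236 m × 190.6 = 5.6332×10⁻⁴ m = 0.56332 mm
difference = 2.1125 − 0.56332 = 1.54918 mm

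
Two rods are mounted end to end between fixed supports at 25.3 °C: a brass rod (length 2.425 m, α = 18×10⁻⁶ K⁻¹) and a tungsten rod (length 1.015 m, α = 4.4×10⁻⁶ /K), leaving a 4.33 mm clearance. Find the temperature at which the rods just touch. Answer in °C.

Gap closes when ΔL₁ + ΔL₂ = 4.33 mm = 4.33×10⁻³ m
(α₁L₁ + α₂L₂)ΔT = g
α₁L₁ + α₂L₂ = 18×10⁻⁶×2.425 + 4.4×10⁻⁶×1.015 = 4.8116×10⁻⁵ m/K
ΔT = 4.33×10⁻³ / 4.8116×10⁻⁵ = 89.99 K
T = 25.3 + 89.99 = 115.29 °C

T = 115 °C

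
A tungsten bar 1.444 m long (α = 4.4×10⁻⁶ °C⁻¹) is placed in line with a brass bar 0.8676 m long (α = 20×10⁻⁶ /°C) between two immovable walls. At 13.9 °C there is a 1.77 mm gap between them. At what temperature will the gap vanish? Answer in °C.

α₁L₁ = 6.3536×10⁻⁶ m/K, α₂L₂ = 1.7352×10⁻⁵ m/K → total 2.37056×10⁻⁵ m/K
ΔT = g/(α₁L₁+α₂L₂) = 1.77×10⁻³ / 2.37056×10⁻⁵ = 74.666 K
T = 13.9 + 74.666 = 88.566 °C

T = 88.6 °C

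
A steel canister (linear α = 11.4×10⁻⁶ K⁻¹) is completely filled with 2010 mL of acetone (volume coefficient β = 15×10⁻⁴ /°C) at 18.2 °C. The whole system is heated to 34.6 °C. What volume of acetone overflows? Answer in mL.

The canister also expands: β_container ≈ 3α = 3.42×10⁻⁵ /K
Net overflow = V₀(β_liq − 3α_cont)ΔT
β − 3α = 1.50×10⁻³ − 3.42×10⁻⁵ = 1.4658×10⁻³ /K; ΔT = 16.4 K
ΔV = 2010 × 1.4658×10⁻³ × 16.4 = 48.3 mL

48.3 mL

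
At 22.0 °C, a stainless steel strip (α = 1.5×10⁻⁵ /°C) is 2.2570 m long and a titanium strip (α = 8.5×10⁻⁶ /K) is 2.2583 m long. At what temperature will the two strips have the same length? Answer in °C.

L₁(1 + α₁ΔT) = L₂(1 + α₂ΔT) ⇒ ΔT = (L₂ − L₁)/(α₁L₁ − α₂L₂)
L₂ − L₁ = 2.2583 − 2.2570 = 1.30×10⁻³ m
α₁L₁ − α₂L₂ = 1.5×10⁻⁵×2.2570 − 8.5×10⁻⁶×2.2583 = 1.465945×10⁻⁵ m/K
ΔT = 1.30×10⁻³ / 1.465945×10⁻⁵ = 88.680 K
T = 22.0 + 88.680 = 110.680 °C

T = 110.7 °C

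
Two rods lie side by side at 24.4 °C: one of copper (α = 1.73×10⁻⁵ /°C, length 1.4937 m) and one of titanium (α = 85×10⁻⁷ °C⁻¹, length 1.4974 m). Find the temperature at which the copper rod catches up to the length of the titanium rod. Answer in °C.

T = 306.6 °C

L₁(1 + α₁ΔT) = L₂(1 + α₂ΔT) ⇒ ΔT = (L₂ − L₁)/(α₁L₁ − α₂L₂)
L₂ − L₁ = 1.4974 − 1.4937 = 3.70×10⁻³ m
α₁L₁ − α₂L₂ = 1.73×10⁻⁵×1.4937 − 85×10⁻⁷×1.4974 = 1.311311×10⁻⁵ m/K
ΔT = 3.70×10⁻³ / 1.311311×10⁻⁵ = 282.160 K
T = 24.4 + 282.160 = 306.560 °C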